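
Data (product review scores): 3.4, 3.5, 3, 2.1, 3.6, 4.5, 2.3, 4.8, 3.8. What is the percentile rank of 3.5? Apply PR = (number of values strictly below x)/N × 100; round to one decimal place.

N = 9.
Strictly below 3.5: 4. Equal to 3.5: 1.
PR = 4/9 × 100 = 44.4

44.4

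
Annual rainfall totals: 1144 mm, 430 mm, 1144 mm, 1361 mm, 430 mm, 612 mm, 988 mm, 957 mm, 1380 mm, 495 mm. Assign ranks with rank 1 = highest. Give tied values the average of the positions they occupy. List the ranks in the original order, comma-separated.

Sorted (descending): 1380, 1361, 1144, 1144, 988, 957, 612, 495, 430, 430
The 2 values of 1144 occupy positions 3–4 → average rank (3+4)/2 = 3.5.
The 2 values of 430 occupy positions 9–10 → average rank (9+10)/2 = 9.5.

3.5, 9.5, 3.5, 2, 9.5, 7, 5, 6, 1, 8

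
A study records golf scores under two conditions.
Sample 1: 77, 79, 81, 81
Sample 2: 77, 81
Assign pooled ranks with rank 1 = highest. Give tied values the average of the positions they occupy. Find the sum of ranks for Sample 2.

7.5

Sorted (descending): 81, 81, 81, 79, 77, 77
The 3 values of 81 occupy positions 1–3 → average rank 2.
The 2 values of 77 occupy positions 5–6 → average rank (5+6)/2 = 5.5.
Sample 2 values → pooled ranks: 77→5.5, 81→2
Rank sum = 5.5 + 2 = 7.5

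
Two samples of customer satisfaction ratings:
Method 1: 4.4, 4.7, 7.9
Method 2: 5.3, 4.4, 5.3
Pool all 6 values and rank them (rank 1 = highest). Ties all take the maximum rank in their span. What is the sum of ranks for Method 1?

11

Sorted (descending): 7.9, 5.3, 5.3, 4.7, 4.4, 4.4
The 2 values of 5.3 occupy positions 2–3 → each gets rank 3.
The 2 values of 4.4 occupy positions 5–6 → each gets rank 6.
Method 1 values → pooled ranks: 4.4→6, 4.7→4, 7.9→1
Rank sum = 6 + 4 + 1 = 11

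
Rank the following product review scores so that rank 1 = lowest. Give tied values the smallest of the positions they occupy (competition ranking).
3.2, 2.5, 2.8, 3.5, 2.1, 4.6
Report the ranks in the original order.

4, 2, 3, 5, 1, 6

Sorted (ascending): 2.1, 2.5, 2.8, 3.2, 3.5, 4.6
No ties — each value takes its position as its rank.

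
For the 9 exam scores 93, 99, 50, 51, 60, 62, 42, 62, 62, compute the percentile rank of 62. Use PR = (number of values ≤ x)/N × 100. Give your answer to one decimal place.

77.8

N = 9.
Strictly below 62: 4. Equal to 62: 3.
PR = 7/9 × 100 = 77.8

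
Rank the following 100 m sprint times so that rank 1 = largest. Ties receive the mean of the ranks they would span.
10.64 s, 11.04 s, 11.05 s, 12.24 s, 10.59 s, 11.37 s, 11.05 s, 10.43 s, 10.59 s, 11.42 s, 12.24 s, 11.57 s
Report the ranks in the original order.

9, 8, 6.5, 1.5, 10.5, 5, 6.5, 12, 10.5, 4, 1.5, 3

Sorted (descending): 12.24, 12.24, 11.57, 11.42, 11.37, 11.05, 11.05, 11.04, 10.64, 10.59, 10.59, 10.43
The 2 values of 12.24 occupy positions 1–2 → average rank (1+2)/2 = 1.5.
The 2 values of 11.05 occupy positions 6–7 → average rank (6+7)/2 = 6.5.
The 2 values of 10.59 occupy positions 10–11 → average rank (10+11)/2 = 10.5.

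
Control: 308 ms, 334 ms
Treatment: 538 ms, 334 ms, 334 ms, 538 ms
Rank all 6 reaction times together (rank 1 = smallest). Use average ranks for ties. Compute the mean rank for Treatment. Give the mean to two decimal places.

4.25

Sorted (ascending): 308, 334, 334, 334, 538, 538
The 3 values of 334 occupy positions 2–4 → average rank 3.
The 2 values of 538 occupy positions 5–6 → average rank (5+6)/2 = 5.5.
Treatment values → pooled ranks: 538→5.5, 334→3, 334→3, 538→5.5
Mean rank = (5.5 + 3 + 3 + 5.5) / 4 = 4.25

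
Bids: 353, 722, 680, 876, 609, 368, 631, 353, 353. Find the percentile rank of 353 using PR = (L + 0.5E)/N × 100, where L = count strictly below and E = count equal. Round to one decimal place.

16.7

N = 9.
Strictly below 353: 0. Equal to 353: 3.
PR = (0 + 0.5·3)/9 × 100 = 16.7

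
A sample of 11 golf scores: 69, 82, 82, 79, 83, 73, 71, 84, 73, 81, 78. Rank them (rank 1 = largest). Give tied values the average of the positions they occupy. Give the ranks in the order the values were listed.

11, 3.5, 3.5, 6, 2, 8.5, 10, 1, 8.5, 5, 7

Sorted (descending): 84, 83, 82, 82, 81, 79, 78, 73, 73, 71, 69
The 2 values of 82 occupy positions 3–4 → average rank (3+4)/2 = 3.5.
The 2 values of 73 occupy positions 8–9 → average rank (8+9)/2 = 8.5.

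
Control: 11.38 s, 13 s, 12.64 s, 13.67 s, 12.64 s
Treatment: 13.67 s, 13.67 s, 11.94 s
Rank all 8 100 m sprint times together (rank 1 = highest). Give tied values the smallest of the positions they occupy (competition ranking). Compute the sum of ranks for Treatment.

9

Sorted (descending): 13.67, 13.67, 13.67, 13, 12.64, 12.64, 11.94, 11.38
The 3 values of 13.67 occupy positions 1–3 → each gets rank 1.
The 2 values of 12.64 occupy positions 5–6 → each gets rank 5.
Treatment values → pooled ranks: 13.67→1, 13.67→1, 11.94→7
Rank sum = 1 + 1 + 7 = 9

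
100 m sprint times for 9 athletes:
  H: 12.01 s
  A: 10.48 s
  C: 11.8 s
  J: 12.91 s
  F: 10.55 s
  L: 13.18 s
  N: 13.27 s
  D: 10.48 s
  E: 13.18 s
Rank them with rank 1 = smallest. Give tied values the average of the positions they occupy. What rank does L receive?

Sorted (ascending): 10.48, 10.48, 10.55, 11.8, 12.01, 12.91, 13.18, 13.18, 13.27
The 2 values of 10.48 occupy positions 1–2 → average rank (1+2)/2 = 1.5.
The 2 values of 13.18 occupy positions 7–8 → average rank (7+8)/2 = 7.5.
L has value 13.18 s → rank 7.5.

7.5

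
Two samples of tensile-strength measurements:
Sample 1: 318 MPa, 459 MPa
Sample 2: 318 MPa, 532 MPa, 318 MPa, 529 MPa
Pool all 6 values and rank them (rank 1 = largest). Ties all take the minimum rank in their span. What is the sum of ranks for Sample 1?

Sorted (descending): 532, 529, 459, 318, 318, 318
The 3 values of 318 occupy positions 4–6 → each gets rank 4.
Sample 1 values → pooled ranks: 318→4, 459→3
Rank sum = 4 + 3 = 7

7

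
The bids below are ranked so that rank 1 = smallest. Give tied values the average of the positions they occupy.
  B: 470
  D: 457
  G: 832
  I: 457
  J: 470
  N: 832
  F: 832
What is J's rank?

3.5

Sorted (ascending): 457, 457, 470, 470, 832, 832, 832
The 2 values of 457 occupy positions 1–2 → average rank (1+2)/2 = 1.5.
The 2 values of 470 occupy positions 3–4 → average rank (3+4)/2 = 3.5.
The 3 values of 832 occupy positions 5–7 → average rank 6.
J has value 470 → rank 3.5.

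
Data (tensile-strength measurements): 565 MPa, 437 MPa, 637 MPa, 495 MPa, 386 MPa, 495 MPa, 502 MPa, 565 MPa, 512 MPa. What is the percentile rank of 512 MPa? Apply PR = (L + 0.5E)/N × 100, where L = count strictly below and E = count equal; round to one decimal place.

61.1

N = 9.
Strictly below 512: 5. Equal to 512: 1.
PR = (5 + 0.5·1)/9 × 100 = 61.1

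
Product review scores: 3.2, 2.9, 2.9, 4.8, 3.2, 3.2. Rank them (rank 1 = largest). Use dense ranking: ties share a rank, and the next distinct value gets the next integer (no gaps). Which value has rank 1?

Sorted (descending): 4.8, 3.2, 3.2, 3.2, 2.9, 2.9
The 3 values of 3.2 share dense rank 2.
The 2 values of 2.9 share dense rank 3.
Remaining distinct values take the next consecutive integers.
Rank 1 → value 4.8.

4.8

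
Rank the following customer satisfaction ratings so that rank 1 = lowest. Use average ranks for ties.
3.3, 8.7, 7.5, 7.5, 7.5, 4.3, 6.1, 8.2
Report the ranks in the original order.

1, 8, 5, 5, 5, 2, 3, 7

Sorted (ascending): 3.3, 4.3, 6.1, 7.5, 7.5, 7.5, 8.2, 8.7
The 3 values of 7.5 occupy positions 4–6 → average rank 5.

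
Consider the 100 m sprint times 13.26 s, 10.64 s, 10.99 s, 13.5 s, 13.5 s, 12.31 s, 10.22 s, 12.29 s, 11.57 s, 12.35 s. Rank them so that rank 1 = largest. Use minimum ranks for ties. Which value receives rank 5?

Sorted (descending): 13.5, 13.5, 13.26, 12.35, 12.31, 12.29, 11.57, 10.99, 10.64, 10.22
The 2 values of 13.5 occupy positions 1–2 → each gets rank 1.
Rank 5 → value 12.31.

12.31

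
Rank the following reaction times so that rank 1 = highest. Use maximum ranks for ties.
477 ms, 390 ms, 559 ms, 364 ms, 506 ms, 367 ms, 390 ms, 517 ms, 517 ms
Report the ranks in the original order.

Sorted (descending): 559, 517, 517, 506, 477, 390, 390, 367, 364
The 2 values of 517 occupy positions 2–3 → each gets rank 3.
The 2 values of 390 occupy positions 6–7 → each gets rank 7.

5, 7, 1, 9, 4, 8, 7, 3, 3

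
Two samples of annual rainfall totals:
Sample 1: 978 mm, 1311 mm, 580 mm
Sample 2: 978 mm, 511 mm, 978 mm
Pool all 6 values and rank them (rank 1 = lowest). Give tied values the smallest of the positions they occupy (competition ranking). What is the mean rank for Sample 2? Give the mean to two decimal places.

Sorted (ascending): 511, 580, 978, 978, 978, 1311
The 3 values of 978 occupy positions 3–5 → each gets rank 3.
Sample 2 values → pooled ranks: 978→3, 511→1, 978→3
Mean rank = (3 + 1 + 3) / 3 = 2.33

2.33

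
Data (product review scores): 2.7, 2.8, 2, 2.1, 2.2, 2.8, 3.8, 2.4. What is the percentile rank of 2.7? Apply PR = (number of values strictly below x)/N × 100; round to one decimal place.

N = 8.
Strictly below 2.7: 4. Equal to 2.7: 1.
PR = 4/8 × 100 = 50.0

50.0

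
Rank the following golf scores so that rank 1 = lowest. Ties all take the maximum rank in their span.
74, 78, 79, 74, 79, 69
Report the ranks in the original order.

Sorted (ascending): 69, 74, 74, 78, 79, 79
The 2 values of 74 occupy positions 2–3 → each gets rank 3.
The 2 values of 79 occupy positions 5–6 → each gets rank 6.

3, 4, 6, 3, 6, 1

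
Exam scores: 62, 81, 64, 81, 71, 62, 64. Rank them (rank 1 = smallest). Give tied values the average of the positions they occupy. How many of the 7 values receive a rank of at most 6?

5

Sorted (ascending): 62, 62, 64, 64, 71, 81, 81
The 2 values of 62 occupy positions 1–2 → average rank (1+2)/2 = 1.5.
The 2 values of 64 occupy positions 3–4 → average rank (3+4)/2 = 3.5.
The 2 values of 81 occupy positions 6–7 → average rank (6+7)/2 = 6.5.
Ranks ≤ 6: {1.5, 1.5, 3.5, 3.5, 5} → 5 values.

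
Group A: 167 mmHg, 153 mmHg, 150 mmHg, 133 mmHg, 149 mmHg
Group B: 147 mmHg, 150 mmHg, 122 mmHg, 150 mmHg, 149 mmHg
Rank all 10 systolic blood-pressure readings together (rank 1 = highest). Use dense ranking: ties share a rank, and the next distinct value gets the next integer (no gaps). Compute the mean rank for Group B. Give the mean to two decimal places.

4.40

Sorted (descending): 167, 153, 150, 150, 150, 149, 149, 147, 133, 122
The 3 values of 150 share dense rank 3.
The 2 values of 149 share dense rank 4.
Remaining distinct values take the next consecutive integers.
Group B values → pooled ranks: 147→5, 150→3, 122→7, 150→3, 149→4
Mean rank = (5 + 3 + 7 + 3 + 4) / 5 = 4.40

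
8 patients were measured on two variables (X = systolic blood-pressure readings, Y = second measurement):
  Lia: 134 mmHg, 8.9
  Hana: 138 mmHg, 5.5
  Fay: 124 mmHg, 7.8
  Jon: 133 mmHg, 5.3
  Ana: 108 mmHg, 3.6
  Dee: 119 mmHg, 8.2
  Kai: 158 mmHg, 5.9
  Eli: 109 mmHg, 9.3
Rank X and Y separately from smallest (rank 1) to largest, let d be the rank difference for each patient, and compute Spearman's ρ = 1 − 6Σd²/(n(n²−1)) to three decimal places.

-0.048

Ranks of variable 1: 6, 7, 4, 5, 1, 3, 8, 2
Ranks of variable 2: 7, 3, 5, 2, 1, 6, 4, 8
d = r₁ − r₂: -1, 4, -1, 3, 0, -3, 4, -6
d²: 1, 16, 1, 9, 0, 9, 16, 36; Σd² = 88
ρ = 1 − 6·88/(8·63) = 1 − 528/504 = -0.048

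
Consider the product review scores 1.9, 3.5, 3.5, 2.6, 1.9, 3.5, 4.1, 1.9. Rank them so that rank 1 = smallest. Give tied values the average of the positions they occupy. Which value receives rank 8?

4.1

Sorted (ascending): 1.9, 1.9, 1.9, 2.6, 3.5, 3.5, 3.5, 4.1
The 3 values of 1.9 occupy positions 1–3 → average rank 2.
The 3 values of 3.5 occupy positions 5–7 → average rank 6.
Rank 8 → value 4.1.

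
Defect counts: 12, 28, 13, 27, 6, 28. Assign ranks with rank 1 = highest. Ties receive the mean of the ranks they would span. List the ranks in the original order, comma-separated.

5, 1.5, 4, 3, 6, 1.5

Sorted (descending): 28, 28, 27, 13, 12, 6
The 2 values of 28 occupy positions 1–2 → average rank (1+2)/2 = 1.5.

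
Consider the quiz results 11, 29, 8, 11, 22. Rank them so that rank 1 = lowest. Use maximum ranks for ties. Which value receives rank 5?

29

Sorted (ascending): 8, 11, 11, 22, 29
The 2 values of 11 occupy positions 2–3 → each gets rank 3.
Rank 5 → value 29.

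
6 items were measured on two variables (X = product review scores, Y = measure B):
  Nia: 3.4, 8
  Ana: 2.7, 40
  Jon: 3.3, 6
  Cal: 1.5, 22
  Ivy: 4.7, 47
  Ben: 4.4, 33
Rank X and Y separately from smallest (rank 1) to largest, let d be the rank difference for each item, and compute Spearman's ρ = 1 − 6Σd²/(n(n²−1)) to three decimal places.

Ranks of variable 1: 4, 2, 3, 1, 6, 5
Ranks of variable 2: 2, 5, 1, 3, 6, 4
d = r₁ − r₂: 2, -3, 2, -2, 0, 1
d²: 4, 9, 4, 4, 0, 1; Σd² = 22
ρ = 1 − 6·22/(6·35) = 1 − 132/210 = 0.371

0.371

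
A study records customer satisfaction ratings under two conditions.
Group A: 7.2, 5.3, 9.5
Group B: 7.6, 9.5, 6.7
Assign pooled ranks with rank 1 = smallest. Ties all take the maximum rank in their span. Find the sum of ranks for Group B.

12

Sorted (ascending): 5.3, 6.7, 7.2, 7.6, 9.5, 9.5
The 2 values of 9.5 occupy positions 5–6 → each gets rank 6.
Group B values → pooled ranks: 7.6→4, 9.5→6, 6.7→2
Rank sum = 4 + 6 + 2 = 12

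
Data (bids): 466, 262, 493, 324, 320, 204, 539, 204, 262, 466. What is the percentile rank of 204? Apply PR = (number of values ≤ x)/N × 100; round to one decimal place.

N = 10.
Strictly below 204: 0. Equal to 204: 2.
PR = 2/10 × 100 = 20.0

20.0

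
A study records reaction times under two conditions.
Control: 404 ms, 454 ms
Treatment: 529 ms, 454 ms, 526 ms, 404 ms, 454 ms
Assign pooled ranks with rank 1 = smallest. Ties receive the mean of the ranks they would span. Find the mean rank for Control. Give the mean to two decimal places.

2.75

Sorted (ascending): 404, 404, 454, 454, 454, 526, 529
The 2 values of 404 occupy positions 1–2 → average rank (1+2)/2 = 1.5.
The 3 values of 454 occupy positions 3–5 → average rank 4.
Control values → pooled ranks: 404→1.5, 454→4
Mean rank = (1.5 + 4) / 2 = 2.75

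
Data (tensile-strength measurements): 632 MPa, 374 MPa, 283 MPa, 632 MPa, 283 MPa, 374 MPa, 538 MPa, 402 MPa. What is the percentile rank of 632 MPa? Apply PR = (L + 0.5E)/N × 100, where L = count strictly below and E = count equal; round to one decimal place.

87.5

N = 8.
Strictly below 632: 6. Equal to 632: 2.
PR = (6 + 0.5·2)/8 × 100 = 87.5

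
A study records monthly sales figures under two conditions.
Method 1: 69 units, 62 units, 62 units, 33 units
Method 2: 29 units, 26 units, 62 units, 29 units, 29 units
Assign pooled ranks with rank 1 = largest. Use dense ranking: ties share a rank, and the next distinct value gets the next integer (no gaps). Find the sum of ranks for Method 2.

Sorted (descending): 69, 62, 62, 62, 33, 29, 29, 29, 26
The 3 values of 62 share dense rank 2.
The 3 values of 29 share dense rank 4.
Remaining distinct values take the next consecutive integers.
Method 2 values → pooled ranks: 29→4, 26→5, 62→2, 29→4, 29→4
Rank sum = 4 + 5 + 2 + 4 + 4 = 19

19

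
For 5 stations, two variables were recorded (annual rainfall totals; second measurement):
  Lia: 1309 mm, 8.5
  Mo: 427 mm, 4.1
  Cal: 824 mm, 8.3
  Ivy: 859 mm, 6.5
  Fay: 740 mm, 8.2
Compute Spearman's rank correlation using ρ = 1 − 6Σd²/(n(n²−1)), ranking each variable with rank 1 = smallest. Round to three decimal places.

Ranks of variable 1: 5, 1, 3, 4, 2
Ranks of variable 2: 5, 1, 4, 2, 3
d = r₁ − r₂: 0, 0, -1, 2, -1
d²: 0, 0, 1, 4, 1; Σd² = 6
ρ = 1 − 6·6/(5·24) = 1 − 36/120 = 0.700

0.700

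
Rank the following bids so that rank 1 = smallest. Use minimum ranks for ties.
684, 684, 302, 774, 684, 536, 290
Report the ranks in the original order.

Sorted (ascending): 290, 302, 536, 684, 684, 684, 774
The 3 values of 684 occupy positions 4–6 → each gets rank 4.

4, 4, 2, 7, 4, 3, 1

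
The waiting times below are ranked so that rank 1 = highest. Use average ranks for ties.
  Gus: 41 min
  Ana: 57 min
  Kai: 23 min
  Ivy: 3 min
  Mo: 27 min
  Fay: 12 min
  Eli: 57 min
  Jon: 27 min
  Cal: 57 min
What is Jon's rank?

5.5

Sorted (descending): 57, 57, 57, 41, 27, 27, 23, 12, 3
The 3 values of 57 occupy positions 1–3 → average rank 2.
The 2 values of 27 occupy positions 5–6 → average rank (5+6)/2 = 5.5.
Jon has value 27 min → rank 5.5.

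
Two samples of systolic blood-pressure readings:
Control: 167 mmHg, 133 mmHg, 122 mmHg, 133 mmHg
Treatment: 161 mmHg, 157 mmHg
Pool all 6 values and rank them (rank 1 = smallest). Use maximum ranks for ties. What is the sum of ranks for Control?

13

Sorted (ascending): 122, 133, 133, 157, 161, 167
The 2 values of 133 occupy positions 2–3 → each gets rank 3.
Control values → pooled ranks: 167→6, 133→3, 122→1, 133→3
Rank sum = 6 + 3 + 1 + 3 = 13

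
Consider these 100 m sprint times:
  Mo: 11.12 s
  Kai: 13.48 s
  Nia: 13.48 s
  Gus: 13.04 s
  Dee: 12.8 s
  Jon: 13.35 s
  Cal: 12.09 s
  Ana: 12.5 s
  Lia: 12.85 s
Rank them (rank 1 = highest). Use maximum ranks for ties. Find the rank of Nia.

Sorted (descending): 13.48, 13.48, 13.35, 13.04, 12.85, 12.8, 12.5, 12.09, 11.12
The 2 values of 13.48 occupy positions 1–2 → each gets rank 2.
Nia has value 13.48 s → rank 2.

2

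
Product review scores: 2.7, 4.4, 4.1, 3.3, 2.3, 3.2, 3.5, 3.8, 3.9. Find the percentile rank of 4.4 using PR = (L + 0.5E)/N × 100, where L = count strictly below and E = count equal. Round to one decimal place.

N = 9.
Strictly below 4.4: 8. Equal to 4.4: 1.
PR = (8 + 0.5·1)/9 × 100 = 94.4

94.4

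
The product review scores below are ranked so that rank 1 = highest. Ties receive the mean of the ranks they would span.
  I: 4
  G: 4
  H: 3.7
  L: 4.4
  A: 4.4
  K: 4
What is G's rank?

Sorted (descending): 4.4, 4.4, 4, 4, 4, 3.7
The 2 values of 4.4 occupy positions 1–2 → average rank (1+2)/2 = 1.5.
The 3 values of 4 occupy positions 3–5 → average rank 4.
G has value 4 → rank 4.

4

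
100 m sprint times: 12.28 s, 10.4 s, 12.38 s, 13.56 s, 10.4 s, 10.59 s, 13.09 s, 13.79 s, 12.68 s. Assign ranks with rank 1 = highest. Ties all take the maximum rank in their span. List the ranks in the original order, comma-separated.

Sorted (descending): 13.79, 13.56, 13.09, 12.68, 12.38, 12.28, 10.59, 10.4, 10.4
The 2 values of 10.4 occupy positions 8–9 → each gets rank 9.

6, 9, 5, 2, 9, 7, 3, 1, 4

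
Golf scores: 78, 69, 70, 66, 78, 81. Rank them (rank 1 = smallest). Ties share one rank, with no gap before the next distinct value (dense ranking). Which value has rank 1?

Sorted (ascending): 66, 69, 70, 78, 78, 81
The 2 values of 78 share dense rank 4.
Remaining distinct values take the next consecutive integers.
Rank 1 → value 66.

66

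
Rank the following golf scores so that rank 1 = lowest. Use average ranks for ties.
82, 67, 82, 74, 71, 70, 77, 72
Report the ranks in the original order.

Sorted (ascending): 67, 70, 71, 72, 74, 77, 82, 82
The 2 values of 82 occupy positions 7–8 → average rank (7+8)/2 = 7.5.

7.5, 1, 7.5, 5, 3, 2, 6, 4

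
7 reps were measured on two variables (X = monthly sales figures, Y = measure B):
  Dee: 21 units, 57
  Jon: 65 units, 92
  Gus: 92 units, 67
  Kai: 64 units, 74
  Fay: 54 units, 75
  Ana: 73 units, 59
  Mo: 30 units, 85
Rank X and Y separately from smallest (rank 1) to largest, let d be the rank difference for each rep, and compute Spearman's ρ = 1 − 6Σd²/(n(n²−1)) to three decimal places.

0.000

Ranks of variable 1: 1, 5, 7, 4, 3, 6, 2
Ranks of variable 2: 1, 7, 3, 4, 5, 2, 6
d = r₁ − r₂: 0, -2, 4, 0, -2, 4, -4
d²: 0, 4, 16, 0, 4, 16, 16; Σd² = 56
ρ = 1 − 6·56/(7·48) = 1 − 336/336 = 0.000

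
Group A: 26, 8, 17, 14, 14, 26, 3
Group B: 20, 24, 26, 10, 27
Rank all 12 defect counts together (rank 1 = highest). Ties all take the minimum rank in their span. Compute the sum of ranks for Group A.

Sorted (descending): 27, 26, 26, 26, 24, 20, 17, 14, 14, 10, 8, 3
The 3 values of 26 occupy positions 2–4 → each gets rank 2.
The 2 values of 14 occupy positions 8–9 → each gets rank 8.
Group A values → pooled ranks: 26→2, 8→11, 17→7, 14→8, 14→8, 26→2, 3→12
Rank sum = 2 + 11 + 7 + 8 + 8 + 2 + 12 = 50

50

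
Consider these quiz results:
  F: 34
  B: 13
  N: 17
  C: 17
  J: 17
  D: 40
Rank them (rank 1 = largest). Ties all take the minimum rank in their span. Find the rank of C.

Sorted (descending): 40, 34, 17, 17, 17, 13
The 3 values of 17 occupy positions 3–5 → each gets rank 3.
C has value 17 → rank 3.

3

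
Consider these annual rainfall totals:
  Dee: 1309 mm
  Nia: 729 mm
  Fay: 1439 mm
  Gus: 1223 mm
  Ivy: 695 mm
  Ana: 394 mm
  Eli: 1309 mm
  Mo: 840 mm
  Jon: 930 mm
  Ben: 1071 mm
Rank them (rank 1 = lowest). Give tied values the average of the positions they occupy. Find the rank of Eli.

Sorted (ascending): 394, 695, 729, 840, 930, 1071, 1223, 1309, 1309, 1439
The 2 values of 1309 occupy positions 8–9 → average rank (8+9)/2 = 8.5.
Eli has value 1309 mm → rank 8.5.

8.5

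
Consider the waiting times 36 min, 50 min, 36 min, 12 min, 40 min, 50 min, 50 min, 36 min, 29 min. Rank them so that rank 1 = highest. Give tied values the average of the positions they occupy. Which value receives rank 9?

Sorted (descending): 50, 50, 50, 40, 36, 36, 36, 29, 12
The 3 values of 50 occupy positions 1–3 → average rank 2.
The 3 values of 36 occupy positions 5–7 → average rank 6.
Rank 9 → value 12.

12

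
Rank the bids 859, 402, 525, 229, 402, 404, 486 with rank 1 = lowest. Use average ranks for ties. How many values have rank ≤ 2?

Sorted (ascending): 229, 402, 402, 404, 486, 525, 859
The 2 values of 402 occupy positions 2–3 → average rank (2+3)/2 = 2.5.
Ranks ≤ 2: {1} → 1 value.

1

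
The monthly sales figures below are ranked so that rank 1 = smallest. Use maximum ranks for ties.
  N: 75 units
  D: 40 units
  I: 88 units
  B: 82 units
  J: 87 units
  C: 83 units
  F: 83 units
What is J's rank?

6

Sorted (ascending): 40, 75, 82, 83, 83, 87, 88
The 2 values of 83 occupy positions 4–5 → each gets rank 5.
J has value 87 units → rank 6.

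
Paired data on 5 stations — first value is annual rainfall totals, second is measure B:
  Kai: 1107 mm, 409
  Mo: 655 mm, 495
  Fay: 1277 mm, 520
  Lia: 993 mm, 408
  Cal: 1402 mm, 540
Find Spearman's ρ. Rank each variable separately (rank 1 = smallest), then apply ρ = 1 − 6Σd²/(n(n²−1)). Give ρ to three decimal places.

0.700

Ranks of variable 1: 3, 1, 4, 2, 5
Ranks of variable 2: 2, 3, 4, 1, 5
d = r₁ − r₂: 1, -2, 0, 1, 0
d²: 1, 4, 0, 1, 0; Σd² = 6
ρ = 1 − 6·6/(5·24) = 1 − 36/120 = 0.700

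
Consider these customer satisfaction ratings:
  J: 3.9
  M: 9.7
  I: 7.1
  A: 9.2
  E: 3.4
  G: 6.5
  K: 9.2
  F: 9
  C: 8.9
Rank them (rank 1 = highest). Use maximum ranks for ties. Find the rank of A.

3

Sorted (descending): 9.7, 9.2, 9.2, 9, 8.9, 7.1, 6.5, 3.9, 3.4
The 2 values of 9.2 occupy positions 2–3 → each gets rank 3.
A has value 9.2 → rank 3.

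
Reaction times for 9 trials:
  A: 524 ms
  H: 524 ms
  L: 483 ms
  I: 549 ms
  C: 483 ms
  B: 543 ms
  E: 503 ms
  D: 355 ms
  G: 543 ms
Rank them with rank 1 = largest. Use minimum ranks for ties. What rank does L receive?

7

Sorted (descending): 549, 543, 543, 524, 524, 503, 483, 483, 355
The 2 values of 543 occupy positions 2–3 → each gets rank 2.
The 2 values of 524 occupy positions 4–5 → each gets rank 4.
The 2 values of 483 occupy positions 7–8 → each gets rank 7.
L has value 483 ms → rank 7.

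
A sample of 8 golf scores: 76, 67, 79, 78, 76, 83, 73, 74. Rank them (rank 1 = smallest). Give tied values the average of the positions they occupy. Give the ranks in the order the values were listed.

Sorted (ascending): 67, 73, 74, 76, 76, 78, 79, 83
The 2 values of 76 occupy positions 4–5 → average rank (4+5)/2 = 4.5.

4.5, 1, 7, 6, 4.5, 8, 2, 3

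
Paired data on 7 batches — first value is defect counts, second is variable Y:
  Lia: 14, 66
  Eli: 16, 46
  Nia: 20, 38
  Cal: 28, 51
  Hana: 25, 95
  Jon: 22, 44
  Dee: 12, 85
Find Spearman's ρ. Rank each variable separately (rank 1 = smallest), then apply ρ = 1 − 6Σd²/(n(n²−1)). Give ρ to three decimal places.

Ranks of variable 1: 2, 3, 4, 7, 6, 5, 1
Ranks of variable 2: 5, 3, 1, 4, 7, 2, 6
d = r₁ − r₂: -3, 0, 3, 3, -1, 3, -5
d²: 9, 0, 9, 9, 1, 9, 25; Σd² = 62
ρ = 1 − 6·62/(7·48) = 1 − 372/336 = -0.107

-0.107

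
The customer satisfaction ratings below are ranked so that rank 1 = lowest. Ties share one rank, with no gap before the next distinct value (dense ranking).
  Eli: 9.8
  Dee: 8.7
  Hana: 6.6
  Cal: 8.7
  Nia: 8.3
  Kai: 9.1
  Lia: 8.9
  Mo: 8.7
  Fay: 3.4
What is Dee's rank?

Sorted (ascending): 3.4, 6.6, 8.3, 8.7, 8.7, 8.7, 8.9, 9.1, 9.8
The 3 values of 8.7 share dense rank 4.
Remaining distinct values take the next consecutive integers.
Dee has value 8.7 → rank 4.

4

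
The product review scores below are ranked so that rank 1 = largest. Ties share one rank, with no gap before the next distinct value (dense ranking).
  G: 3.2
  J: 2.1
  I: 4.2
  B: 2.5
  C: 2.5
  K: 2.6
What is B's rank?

Sorted (descending): 4.2, 3.2, 2.6, 2.5, 2.5, 2.1
The 2 values of 2.5 share dense rank 4.
Remaining distinct values take the next consecutive integers.
B has value 2.5 → rank 4.

4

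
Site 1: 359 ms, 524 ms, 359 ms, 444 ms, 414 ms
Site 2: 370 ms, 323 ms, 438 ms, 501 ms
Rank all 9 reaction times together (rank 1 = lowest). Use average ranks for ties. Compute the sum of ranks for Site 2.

Sorted (ascending): 323, 359, 359, 370, 414, 438, 444, 501, 524
The 2 values of 359 occupy positions 2–3 → average rank (2+3)/2 = 2.5.
Site 2 values → pooled ranks: 370→4, 323→1, 438→6, 501→8
Rank sum = 4 + 1 + 6 + 8 = 19

19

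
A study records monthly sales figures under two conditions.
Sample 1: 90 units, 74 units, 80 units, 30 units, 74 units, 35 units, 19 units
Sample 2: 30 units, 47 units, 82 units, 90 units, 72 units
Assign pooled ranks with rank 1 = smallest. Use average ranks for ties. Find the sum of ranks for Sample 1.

43

Sorted (ascending): 19, 30, 30, 35, 47, 72, 74, 74, 80, 82, 90, 90
The 2 values of 30 occupy positions 2–3 → average rank (2+3)/2 = 2.5.
The 2 values of 74 occupy positions 7–8 → average rank (7+8)/2 = 7.5.
The 2 values of 90 occupy positions 11–12 → average rank (11+12)/2 = 11.5.
Sample 1 values → pooled ranks: 90→11.5, 74→7.5, 80→9, 30→2.5, 74→7.5, 35→4, 19→1
Rank sum = 11.5 + 7.5 + 9 + 2.5 + 7.5 + 4 + 1 = 43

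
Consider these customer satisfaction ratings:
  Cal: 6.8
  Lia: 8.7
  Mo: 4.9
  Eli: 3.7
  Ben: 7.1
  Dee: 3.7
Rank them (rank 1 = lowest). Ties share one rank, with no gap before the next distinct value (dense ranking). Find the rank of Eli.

Sorted (ascending): 3.7, 3.7, 4.9, 6.8, 7.1, 8.7
The 2 values of 3.7 share dense rank 1.
Remaining distinct values take the next consecutive integers.
Eli has value 3.7 → rank 1.

1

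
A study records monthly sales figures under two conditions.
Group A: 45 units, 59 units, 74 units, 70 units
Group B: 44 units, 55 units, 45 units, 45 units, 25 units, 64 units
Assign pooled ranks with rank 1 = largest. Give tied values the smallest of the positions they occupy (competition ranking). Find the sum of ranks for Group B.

39

Sorted (descending): 74, 70, 64, 59, 55, 45, 45, 45, 44, 25
The 3 values of 45 occupy positions 6–8 → each gets rank 6.
Group B values → pooled ranks: 44→9, 55→5, 45→6, 45→6, 25→10, 64→3
Rank sum = 9 + 5 + 6 + 6 + 10 + 3 = 39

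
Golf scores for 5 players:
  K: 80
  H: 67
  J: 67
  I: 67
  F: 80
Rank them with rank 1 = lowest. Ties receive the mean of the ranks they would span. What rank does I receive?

2

Sorted (ascending): 67, 67, 67, 80, 80
The 3 values of 67 occupy positions 1–3 → average rank 2.
The 2 values of 80 occupy positions 4–5 → average rank (4+5)/2 = 4.5.
I has value 67 → rank 2.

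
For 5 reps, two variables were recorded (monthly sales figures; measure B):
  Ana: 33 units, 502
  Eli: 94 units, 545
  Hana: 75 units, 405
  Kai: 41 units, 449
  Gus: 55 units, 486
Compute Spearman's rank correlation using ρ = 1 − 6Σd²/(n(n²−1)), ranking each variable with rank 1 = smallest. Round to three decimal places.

0.100

Ranks of variable 1: 1, 5, 4, 2, 3
Ranks of variable 2: 4, 5, 1, 2, 3
d = r₁ − r₂: -3, 0, 3, 0, 0
d²: 9, 0, 9, 0, 0; Σd² = 18
ρ = 1 − 6·18/(5·24) = 1 − 108/120 = 0.100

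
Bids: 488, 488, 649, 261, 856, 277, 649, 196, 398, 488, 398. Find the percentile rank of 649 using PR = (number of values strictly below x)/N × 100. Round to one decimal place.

N = 11.
Strictly below 649: 8. Equal to 649: 2.
PR = 8/11 × 100 = 72.7

72.7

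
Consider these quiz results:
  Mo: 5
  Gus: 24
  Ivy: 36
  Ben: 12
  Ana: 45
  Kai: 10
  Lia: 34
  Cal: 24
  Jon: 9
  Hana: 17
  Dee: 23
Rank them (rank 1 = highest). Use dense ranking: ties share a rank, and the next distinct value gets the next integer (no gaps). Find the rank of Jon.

9

Sorted (descending): 45, 36, 34, 24, 24, 23, 17, 12, 10, 9, 5
The 2 values of 24 share dense rank 4.
Remaining distinct values take the next consecutive integers.
Jon has value 9 → rank 9.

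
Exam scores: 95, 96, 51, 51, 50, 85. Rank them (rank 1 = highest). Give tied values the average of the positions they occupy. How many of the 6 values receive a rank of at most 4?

Sorted (descending): 96, 95, 85, 51, 51, 50
The 2 values of 51 occupy positions 4–5 → average rank (4+5)/2 = 4.5.
Ranks ≤ 4: {1, 2, 3} → 3 values.

3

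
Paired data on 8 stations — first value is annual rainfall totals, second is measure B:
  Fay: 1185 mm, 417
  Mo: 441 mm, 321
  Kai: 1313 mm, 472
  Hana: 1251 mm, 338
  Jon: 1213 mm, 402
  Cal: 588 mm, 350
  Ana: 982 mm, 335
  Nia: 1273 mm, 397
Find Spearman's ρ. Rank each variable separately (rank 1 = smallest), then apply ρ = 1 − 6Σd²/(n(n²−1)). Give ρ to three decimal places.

Ranks of variable 1: 4, 1, 8, 6, 5, 2, 3, 7
Ranks of variable 2: 7, 1, 8, 3, 6, 4, 2, 5
d = r₁ − r₂: -3, 0, 0, 3, -1, -2, 1, 2
d²: 9, 0, 0, 9, 1, 4, 1, 4; Σd² = 28
ρ = 1 − 6·28/(8·63) = 1 − 168/504 = 0.667

0.667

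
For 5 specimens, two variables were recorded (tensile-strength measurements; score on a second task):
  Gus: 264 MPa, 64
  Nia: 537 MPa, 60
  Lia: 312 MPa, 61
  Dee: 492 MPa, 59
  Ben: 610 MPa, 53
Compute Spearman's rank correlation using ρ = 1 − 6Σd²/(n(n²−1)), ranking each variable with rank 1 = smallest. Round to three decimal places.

-0.900

Ranks of variable 1: 1, 4, 2, 3, 5
Ranks of variable 2: 5, 3, 4, 2, 1
d = r₁ − r₂: -4, 1, -2, 1, 4
d²: 16, 1, 4, 1, 16; Σd² = 38
ρ = 1 − 6·38/(5·24) = 1 − 228/120 = -0.900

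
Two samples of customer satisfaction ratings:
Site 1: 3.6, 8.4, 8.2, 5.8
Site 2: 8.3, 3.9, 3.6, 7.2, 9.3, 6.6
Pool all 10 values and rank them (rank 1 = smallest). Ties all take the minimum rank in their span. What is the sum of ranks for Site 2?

33

Sorted (ascending): 3.6, 3.6, 3.9, 5.8, 6.6, 7.2, 8.2, 8.3, 8.4, 9.3
The 2 values of 3.6 occupy positions 1–2 → each gets rank 1.
Site 2 values → pooled ranks: 8.3→8, 3.9→3, 3.6→1, 7.2→6, 9.3→10, 6.6→5
Rank sum = 8 + 3 + 1 + 6 + 10 + 5 = 33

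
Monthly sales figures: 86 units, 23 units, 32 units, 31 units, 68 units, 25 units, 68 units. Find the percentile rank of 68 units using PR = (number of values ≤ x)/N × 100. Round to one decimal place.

85.7

N = 7.
Strictly below 68: 4. Equal to 68: 2.
PR = 6/7 × 100 = 85.7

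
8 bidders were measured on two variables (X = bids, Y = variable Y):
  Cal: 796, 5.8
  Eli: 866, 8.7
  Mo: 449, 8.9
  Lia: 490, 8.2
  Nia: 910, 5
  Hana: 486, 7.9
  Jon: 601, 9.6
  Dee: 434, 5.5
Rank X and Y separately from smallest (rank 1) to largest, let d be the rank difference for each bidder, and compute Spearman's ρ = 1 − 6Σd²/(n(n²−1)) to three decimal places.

-0.143

Ranks of variable 1: 6, 7, 2, 4, 8, 3, 5, 1
Ranks of variable 2: 3, 6, 7, 5, 1, 4, 8, 2
d = r₁ − r₂: 3, 1, -5, -1, 7, -1, -3, -1
d²: 9, 1, 25, 1, 49, 1, 9, 1; Σd² = 96
ρ = 1 − 6·96/(8·63) = 1 − 576/504 = -0.143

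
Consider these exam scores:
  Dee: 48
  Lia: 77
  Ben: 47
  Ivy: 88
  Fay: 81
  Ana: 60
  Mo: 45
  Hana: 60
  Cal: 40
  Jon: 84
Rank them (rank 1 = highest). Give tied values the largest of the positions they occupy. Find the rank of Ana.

6

Sorted (descending): 88, 84, 81, 77, 60, 60, 48, 47, 45, 40
The 2 values of 60 occupy positions 5–6 → each gets rank 6.
Ana has value 60 → rank 6.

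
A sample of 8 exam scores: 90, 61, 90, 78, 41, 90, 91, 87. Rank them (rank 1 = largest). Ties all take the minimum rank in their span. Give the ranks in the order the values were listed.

2, 7, 2, 6, 8, 2, 1, 5

Sorted (descending): 91, 90, 90, 90, 87, 78, 61, 41
The 3 values of 90 occupy positions 2–4 → each gets rank 2.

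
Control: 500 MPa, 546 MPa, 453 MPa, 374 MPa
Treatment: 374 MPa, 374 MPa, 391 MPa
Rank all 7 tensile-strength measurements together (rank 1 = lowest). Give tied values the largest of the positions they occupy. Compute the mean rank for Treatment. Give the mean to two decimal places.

Sorted (ascending): 374, 374, 374, 391, 453, 500, 546
The 3 values of 374 occupy positions 1–3 → each gets rank 3.
Treatment values → pooled ranks: 374→3, 374→3, 391→4
Mean rank = (3 + 3 + 4) / 3 = 3.33

3.33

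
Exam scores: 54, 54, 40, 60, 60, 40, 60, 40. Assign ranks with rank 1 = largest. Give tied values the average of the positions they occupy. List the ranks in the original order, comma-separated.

Sorted (descending): 60, 60, 60, 54, 54, 40, 40, 40
The 3 values of 60 occupy positions 1–3 → average rank 2.
The 2 values of 54 occupy positions 4–5 → average rank (4+5)/2 = 4.5.
The 3 values of 40 occupy positions 6–8 → average rank 7.

4.5, 4.5, 7, 2, 2, 7, 2, 7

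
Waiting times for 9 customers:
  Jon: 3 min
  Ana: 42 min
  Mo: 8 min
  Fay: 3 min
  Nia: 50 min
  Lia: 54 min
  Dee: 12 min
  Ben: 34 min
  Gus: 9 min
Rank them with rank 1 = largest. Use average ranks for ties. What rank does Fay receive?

Sorted (descending): 54, 50, 42, 34, 12, 9, 8, 3, 3
The 2 values of 3 occupy positions 8–9 → average rank (8+9)/2 = 8.5.
Fay has value 3 min → rank 8.5.

8.5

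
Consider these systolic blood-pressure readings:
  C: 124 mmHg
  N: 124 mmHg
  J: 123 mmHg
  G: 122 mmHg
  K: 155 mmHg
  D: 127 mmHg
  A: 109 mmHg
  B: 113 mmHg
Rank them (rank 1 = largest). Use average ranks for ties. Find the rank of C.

3.5

Sorted (descending): 155, 127, 124, 124, 123, 122, 113, 109
The 2 values of 124 occupy positions 3–4 → average rank (3+4)/2 = 3.5.
C has value 124 mmHg → rank 3.5.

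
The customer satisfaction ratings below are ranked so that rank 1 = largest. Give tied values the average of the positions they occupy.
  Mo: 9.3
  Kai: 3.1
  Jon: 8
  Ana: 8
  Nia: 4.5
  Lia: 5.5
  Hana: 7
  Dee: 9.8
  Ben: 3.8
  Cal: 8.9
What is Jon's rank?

4.5

Sorted (descending): 9.8, 9.3, 8.9, 8, 8, 7, 5.5, 4.5, 3.8, 3.1
The 2 values of 8 occupy positions 4–5 → average rank (4+5)/2 = 4.5.
Jon has value 8 → rank 4.5.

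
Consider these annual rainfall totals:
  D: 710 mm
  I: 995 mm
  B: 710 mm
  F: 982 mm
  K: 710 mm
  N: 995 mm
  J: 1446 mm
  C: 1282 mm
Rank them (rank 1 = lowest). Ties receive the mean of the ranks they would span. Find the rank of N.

5.5

Sorted (ascending): 710, 710, 710, 982, 995, 995, 1282, 1446
The 3 values of 710 occupy positions 1–3 → average rank 2.
The 2 values of 995 occupy positions 5–6 → average rank (5+6)/2 = 5.5.
N has value 995 mm → rank 5.5.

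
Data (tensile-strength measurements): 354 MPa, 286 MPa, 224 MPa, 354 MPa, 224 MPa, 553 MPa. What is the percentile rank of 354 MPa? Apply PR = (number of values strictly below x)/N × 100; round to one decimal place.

N = 6.
Strictly below 354: 3. Equal to 354: 2.
PR = 3/6 × 100 = 50.0

50.0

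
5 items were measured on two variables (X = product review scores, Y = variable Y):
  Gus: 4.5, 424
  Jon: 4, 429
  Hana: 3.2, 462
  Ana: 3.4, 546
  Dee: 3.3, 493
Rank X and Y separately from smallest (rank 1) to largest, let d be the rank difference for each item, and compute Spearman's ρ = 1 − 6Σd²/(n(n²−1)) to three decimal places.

Ranks of variable 1: 5, 4, 1, 3, 2
Ranks of variable 2: 1, 2, 3, 5, 4
d = r₁ − r₂: 4, 2, -2, -2, -2
d²: 16, 4, 4, 4, 4; Σd² = 32
ρ = 1 − 6·32/(5·24) = 1 − 192/120 = -0.600

-0.600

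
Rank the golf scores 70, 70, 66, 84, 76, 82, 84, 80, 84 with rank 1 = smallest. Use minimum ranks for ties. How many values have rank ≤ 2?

3

Sorted (ascending): 66, 70, 70, 76, 80, 82, 84, 84, 84
The 2 values of 70 occupy positions 2–3 → each gets rank 2.
The 3 values of 84 occupy positions 7–9 → each gets rank 7.
Ranks ≤ 2: {1, 2, 2} → 3 values.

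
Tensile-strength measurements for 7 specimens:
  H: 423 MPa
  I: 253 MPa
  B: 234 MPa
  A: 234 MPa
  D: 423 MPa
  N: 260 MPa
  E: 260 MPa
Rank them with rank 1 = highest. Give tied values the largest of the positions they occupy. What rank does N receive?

Sorted (descending): 423, 423, 260, 260, 253, 234, 234
The 2 values of 423 occupy positions 1–2 → each gets rank 2.
The 2 values of 260 occupy positions 3–4 → each gets rank 4.
The 2 values of 234 occupy positions 6–7 → each gets rank 7.
N has value 260 MPa → rank 4.

4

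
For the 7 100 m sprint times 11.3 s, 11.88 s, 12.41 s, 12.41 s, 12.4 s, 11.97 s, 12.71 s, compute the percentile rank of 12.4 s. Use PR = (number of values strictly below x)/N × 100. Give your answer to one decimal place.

N = 7.
Strictly below 12.4: 3. Equal to 12.4: 1.
PR = 3/7 × 100 = 42.9

42.9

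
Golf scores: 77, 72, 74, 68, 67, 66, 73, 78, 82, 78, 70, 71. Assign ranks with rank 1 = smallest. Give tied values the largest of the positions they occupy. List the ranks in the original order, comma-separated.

9, 6, 8, 3, 2, 1, 7, 11, 12, 11, 4, 5

Sorted (ascending): 66, 67, 68, 70, 71, 72, 73, 74, 77, 78, 78, 82
The 2 values of 78 occupy positions 10–11 → each gets rank 11.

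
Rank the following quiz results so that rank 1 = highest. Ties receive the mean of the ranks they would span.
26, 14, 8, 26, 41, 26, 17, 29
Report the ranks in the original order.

4, 7, 8, 4, 1, 4, 6, 2

Sorted (descending): 41, 29, 26, 26, 26, 17, 14, 8
The 3 values of 26 occupy positions 3–5 → average rank 4.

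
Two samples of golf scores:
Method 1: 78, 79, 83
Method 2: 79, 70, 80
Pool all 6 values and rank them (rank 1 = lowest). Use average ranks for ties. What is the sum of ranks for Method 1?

11.5

Sorted (ascending): 70, 78, 79, 79, 80, 83
The 2 values of 79 occupy positions 3–4 → average rank (3+4)/2 = 3.5.
Method 1 values → pooled ranks: 78→2, 79→3.5, 83→6
Rank sum = 2 + 3.5 + 6 = 11.5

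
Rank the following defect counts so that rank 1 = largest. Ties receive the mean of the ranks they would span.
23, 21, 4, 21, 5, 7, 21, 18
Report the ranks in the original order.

Sorted (descending): 23, 21, 21, 21, 18, 7, 5, 4
The 3 values of 21 occupy positions 2–4 → average rank 3.

1, 3, 8, 3, 7, 6, 3, 5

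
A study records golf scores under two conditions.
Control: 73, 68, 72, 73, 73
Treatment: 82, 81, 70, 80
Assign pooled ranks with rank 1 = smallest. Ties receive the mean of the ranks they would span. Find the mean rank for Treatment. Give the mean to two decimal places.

Sorted (ascending): 68, 70, 72, 73, 73, 73, 80, 81, 82
The 3 values of 73 occupy positions 4–6 → average rank 5.
Treatment values → pooled ranks: 82→9, 81→8, 70→2, 80→7
Mean rank = (9 + 8 + 2 + 7) / 4 = 6.50

6.50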